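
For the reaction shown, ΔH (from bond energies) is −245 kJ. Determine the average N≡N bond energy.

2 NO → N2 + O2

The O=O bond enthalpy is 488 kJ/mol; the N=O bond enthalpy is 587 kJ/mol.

Let D be the N≡N bond energy.
Σ(broken) = 2×587 = 1174
Σ(formed) = 1×D + 1×488 = 488 + D
ΔH = Σ(broken) − Σ(formed) = (1174) − (488 + D) = +686 − D
Setting this equal to −245 kJ gives D = 931 kJ/mol.

D(N≡N) ≈ 931 kJ/mol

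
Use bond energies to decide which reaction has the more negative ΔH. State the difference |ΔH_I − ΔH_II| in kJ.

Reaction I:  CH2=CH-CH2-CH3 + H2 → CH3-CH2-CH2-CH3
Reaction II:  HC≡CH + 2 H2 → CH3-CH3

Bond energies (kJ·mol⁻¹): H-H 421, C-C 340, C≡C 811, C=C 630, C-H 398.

Reaction I:
  Bonds broken (reactants):
    C-C: 2 × 340 = 680
    C-H: 8 × 398 = 3184
    C=C: 1 × 630 = 630
    H-H: 1 × 421 = 421
    Σ(broken) = 4915 kJ
  Bonds formed (products):
    C-C: 3 × 340 = 1020
    C-H: 10 × 398 = 3980
    Σ(formed) = 5000 kJ
  ΔH_I = 4915 − 5000 = −85 kJ
Reaction II:
  Bonds broken (reactants):
    C≡C: 1 × 811 = 811
    C-H: 2 × 398 = 796
    H-H: 2 × 421 = 842
    Σ(broken) = 2449 kJ
  Bonds formed (products):
    C-C: 1 × 340 = 340
    C-H: 6 × 398 = 2388
    Σ(formed) = 2728 kJ
  ΔH_II = 2449 − 2728 = −279 kJ
ΔH_I − ΔH_II = +194 kJ, so reaction II has the more negative ΔH; |ΔH_I − ΔH_II| = 194 kJ.

Reaction II, by 194 kJ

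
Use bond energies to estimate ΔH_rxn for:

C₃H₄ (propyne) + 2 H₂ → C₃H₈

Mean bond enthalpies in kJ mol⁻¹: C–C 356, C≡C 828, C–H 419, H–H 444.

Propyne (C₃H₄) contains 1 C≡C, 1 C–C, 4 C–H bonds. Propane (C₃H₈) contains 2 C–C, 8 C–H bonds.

Bonds broken (reactants):
  C≡C: 1 × 828 = 828
  C–C: 1 × 356 = 356
  C–H: 4 × 419 = 1676
  H–H: 2 × 444 = 888
  Σ(broken) = 3748 kJ
Bonds formed (products):
  C–C: 2 × 356 = 712
  C–H: 8 × 419 = 3352
  Σ(formed) = 4064 kJ
ΔH = Σ(broken) − Σ(formed) = 3748 − 4064 = −316 kJ

ΔH ≈ −316 kJ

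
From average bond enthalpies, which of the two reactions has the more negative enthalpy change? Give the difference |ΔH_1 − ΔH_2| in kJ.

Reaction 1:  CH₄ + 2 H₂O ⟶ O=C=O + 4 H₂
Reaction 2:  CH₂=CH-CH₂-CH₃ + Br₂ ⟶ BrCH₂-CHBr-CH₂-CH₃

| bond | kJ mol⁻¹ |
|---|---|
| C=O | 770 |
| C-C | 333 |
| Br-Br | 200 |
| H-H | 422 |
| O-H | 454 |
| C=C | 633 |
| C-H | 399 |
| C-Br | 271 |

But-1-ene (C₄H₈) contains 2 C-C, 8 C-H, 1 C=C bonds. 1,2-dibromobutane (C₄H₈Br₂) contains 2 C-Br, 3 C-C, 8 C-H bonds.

Reaction 1:
  Bonds broken (reactants):
    C-H: 4 × 399 = 1596
    O-H: 4 × 454 = 1816
    Σ(broken) = 3412 kJ
  Bonds formed (products):
    C=O: 2 × 770 = 1540
    H-H: 4 × 422 = 1688
    Σ(formed) = 3228 kJ
  ΔH_1 = 3412 − 3228 = +184 kJ
Reaction 2:
  Bonds broken (reactants):
    Br-Br: 1 × 200 = 200
    C-C: 2 × 333 = 666
    C-H: 8 × 399 = 3192
    C=C: 1 × 633 = 633
    Σ(broken) = 4691 kJ
  Bonds formed (products):
    C-Br: 2 × 271 = 542
    C-C: 3 × 333 = 999
    C-H: 8 × 399 = 3192
    Σ(formed) = 4733 kJ
  ΔH_2 = 4691 − 4733 = −42 kJ
ΔH_1 − ΔH_2 = +226 kJ, so reaction 2 has the more negative ΔH; |ΔH_1 − ΔH_2| = 226 kJ.

Reaction 2, by 226 kJ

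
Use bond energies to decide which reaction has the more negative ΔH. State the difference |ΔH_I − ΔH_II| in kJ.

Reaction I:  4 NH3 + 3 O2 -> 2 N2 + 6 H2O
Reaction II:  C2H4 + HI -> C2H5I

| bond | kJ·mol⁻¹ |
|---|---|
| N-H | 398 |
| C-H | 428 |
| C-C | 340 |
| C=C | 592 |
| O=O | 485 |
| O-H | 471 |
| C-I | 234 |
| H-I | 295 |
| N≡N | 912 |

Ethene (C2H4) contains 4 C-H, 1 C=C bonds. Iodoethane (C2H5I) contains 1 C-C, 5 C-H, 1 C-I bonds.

Reaction I, by 1130 kJ

Reaction I:
  Bonds broken (reactants):
    N-H: 12 × 398 = 4776
    O=O: 3 × 485 = 1455
    Σ(broken) = 6231 kJ
  Bonds formed (products):
    N≡N: 2 × 912 = 1824
    O-H: 12 × 471 = 5652
    Σ(formed) = 7476 kJ
  ΔH_I = 6231 − 7476 = −1245 kJ
Reaction II:
  Bonds broken (reactants):
    C-H: 4 × 428 = 1712
    C=C: 1 × 592 = 592
    H-I: 1 × 295 = 295
    Σ(broken) = 2599 kJ
  Bonds formed (products):
    C-C: 1 × 340 = 340
    C-H: 5 × 428 = 2140
    C-I: 1 × 234 = 234
    Σ(formed) = 2714 kJ
  ΔH_II = 2599 − 2714 = −115 kJ
ΔH_I − ΔH_II = −1130 kJ, so reaction I has the more negative ΔH; |ΔH_I − ΔH_II| = 1130 kJ.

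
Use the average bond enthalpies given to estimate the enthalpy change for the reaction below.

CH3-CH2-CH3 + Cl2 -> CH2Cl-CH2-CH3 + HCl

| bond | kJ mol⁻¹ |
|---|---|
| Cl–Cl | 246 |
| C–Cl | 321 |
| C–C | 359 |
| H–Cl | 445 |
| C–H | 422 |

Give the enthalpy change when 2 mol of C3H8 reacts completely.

ΔH = −196 kJ

Bonds broken (reactants):
  C–C: 2 × 359 = 718
  C–H: 8 × 422 = 3376
  Cl–Cl: 1 × 246 = 246
  Σ(broken) = 4340 kJ
Bonds formed (products):
  C–C: 2 × 359 = 718
  C–Cl: 1 × 321 = 321
  C–H: 7 × 422 = 2954
  H–Cl: 1 × 445 = 445
  Σ(formed) = 4438 kJ
ΔH = Σ(broken) − Σ(formed) = 4340 − 4438 = −98 kJ
For 2× the reaction as written: 2 × (−98) = −196 kJ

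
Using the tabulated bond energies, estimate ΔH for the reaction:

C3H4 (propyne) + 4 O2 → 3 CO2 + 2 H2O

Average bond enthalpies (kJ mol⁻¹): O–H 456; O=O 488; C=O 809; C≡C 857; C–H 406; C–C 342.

Bonds broken (reactants):
  C≡C: 1 × 857 = 857
  C–C: 1 × 342 = 342
  C–H: 4 × 406 = 1624
  O=O: 4 × 488 = 1952
  Σ(broken) = 4775 kJ
Bonds formed (products):
  C=O: 6 × 809 = 4854
  O–H: 4 × 456 = 1824
  Σ(formed) = 6678 kJ
ΔH = Σ(broken) − Σ(formed) = 4775 − 6678 = −1903 kJ

ΔH ≈ −1903 kJ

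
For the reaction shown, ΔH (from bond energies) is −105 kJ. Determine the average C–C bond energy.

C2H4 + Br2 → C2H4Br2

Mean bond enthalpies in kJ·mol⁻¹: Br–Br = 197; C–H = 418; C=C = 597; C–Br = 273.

Let D be the C–C bond energy.
Σ(broken) = 1×197 + 4×418 + 1×597 = 2466
Σ(formed) = 2×273 + 1×D + 4×418 = 2218 + D
ΔH = Σ(broken) − Σ(formed) = (2466) − (2218 + D) = +248 − D
Setting this equal to −105 kJ gives D = 353 kJ/mol.

D(C–C) ≈ 353 kJ/mol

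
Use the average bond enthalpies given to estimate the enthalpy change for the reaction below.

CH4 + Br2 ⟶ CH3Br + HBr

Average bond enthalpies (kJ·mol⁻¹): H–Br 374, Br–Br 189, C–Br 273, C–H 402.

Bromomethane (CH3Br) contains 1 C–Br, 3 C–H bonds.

ΔH ≈ −56 kJ

Bonds broken (reactants):
  Br–Br: 1 × 189 = 189
  C–H: 4 × 402 = 1608
  Σ(broken) = 1797 kJ
Bonds formed (products):
  C–Br: 1 × 273 = 273
  C–H: 3 × 402 = 1206
  H–Br: 1 × 374 = 374
  Σ(formed) = 1853 kJ
ΔH = Σ(broken) − Σ(formed) = 1797 − 1853 = −56 kJ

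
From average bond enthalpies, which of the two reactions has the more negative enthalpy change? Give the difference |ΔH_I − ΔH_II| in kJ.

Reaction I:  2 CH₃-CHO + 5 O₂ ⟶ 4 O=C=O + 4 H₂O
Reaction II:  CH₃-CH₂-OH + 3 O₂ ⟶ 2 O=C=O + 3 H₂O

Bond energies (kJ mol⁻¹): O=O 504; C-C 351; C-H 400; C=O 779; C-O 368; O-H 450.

Reaction I:
  Bonds broken (reactants):
    C-C: 2 × 351 = 702
    C-H: 8 × 400 = 3200
    C=O: 2 × 779 = 1558
    O=O: 5 × 504 = 2520
    Σ(broken) = 7980 kJ
  Bonds formed (products):
    C=O: 8 × 779 = 6232
    O-H: 8 × 450 = 3600
    Σ(formed) = 9832 kJ
  ΔH_I = 7980 − 9832 = −1852 kJ
Reaction II:
  Bonds broken (reactants):
    C-C: 1 × 351 = 351
    C-H: 5 × 400 = 2000
    C-O: 1 × 368 = 368
    O-H: 1 × 450 = 450
    O=O: 3 × 504 = 1512
    Σ(broken) = 4681 kJ
  Bonds formed (products):
    C=O: 4 × 779 = 3116
    O-H: 6 × 450 = 2700
    Σ(formed) = 5816 kJ
  ΔH_II = 4681 − 5816 = −1135 kJ
ΔH_I − ΔH_II = −717 kJ, so reaction I has the more negative ΔH; |ΔH_I − ΔH_II| = 717 kJ.

Reaction I, by 717 kJ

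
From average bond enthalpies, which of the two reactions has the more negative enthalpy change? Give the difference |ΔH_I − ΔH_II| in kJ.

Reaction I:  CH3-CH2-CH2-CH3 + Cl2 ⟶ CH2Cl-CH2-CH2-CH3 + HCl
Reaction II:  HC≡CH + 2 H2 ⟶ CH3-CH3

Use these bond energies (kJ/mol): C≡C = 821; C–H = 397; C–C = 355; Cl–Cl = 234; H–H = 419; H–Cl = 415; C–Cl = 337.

Reaction I:
  Bonds broken (reactants):
    C–C: 3 × 355 = 1065
    C–H: 10 × 397 = 3970
    Cl–Cl: 1 × 234 = 234
    Σ(broken) = 5269 kJ
  Bonds formed (products):
    C–C: 3 × 355 = 1065
    C–Cl: 1 × 337 = 337
    C–H: 9 × 397 = 3573
    H–Cl: 1 × 415 = 415
    Σ(formed) = 5390 kJ
  ΔH_I = 5269 − 5390 = −121 kJ
Reaction II:
  Bonds broken (reactants):
    C≡C: 1 × 821 = 821
    C–H: 2 × 397 = 794
    H–H: 2 × 419 = 838
    Σ(broken) = 2453 kJ
  Bonds formed (products):
    C–C: 1 × 355 = 355
    C–H: 6 × 397 = 2382
    Σ(formed) = 2737 kJ
  ΔH_II = 2453 − 2737 = −284 kJ
ΔH_I − ΔH_II = +163 kJ, so reaction II has the more negative ΔH; |ΔH_I − ΔH_II| = 163 kJ.

Reaction II, by 163 kJ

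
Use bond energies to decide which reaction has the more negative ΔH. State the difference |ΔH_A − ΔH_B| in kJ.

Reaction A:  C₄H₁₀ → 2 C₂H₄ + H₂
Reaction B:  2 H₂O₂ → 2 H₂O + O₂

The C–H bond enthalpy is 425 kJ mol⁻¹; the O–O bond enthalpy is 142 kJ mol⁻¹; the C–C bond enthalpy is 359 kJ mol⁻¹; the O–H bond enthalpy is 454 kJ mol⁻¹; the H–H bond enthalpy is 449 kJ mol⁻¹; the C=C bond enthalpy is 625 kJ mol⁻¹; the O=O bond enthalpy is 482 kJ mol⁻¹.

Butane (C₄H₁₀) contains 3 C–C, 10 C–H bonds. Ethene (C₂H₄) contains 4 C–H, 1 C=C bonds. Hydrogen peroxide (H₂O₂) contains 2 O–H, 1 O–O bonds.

Reaction B, by 426 kJ

Reaction A:
  Bonds broken (reactants):
    C–C: 3 × 359 = 1077
    C–H: 10 × 425 = 4250
    Σ(broken) = 5327 kJ
  Bonds formed (products):
    C–H: 8 × 425 = 3400
    C=C: 2 × 625 = 1250
    H–H: 1 × 449 = 449
    Σ(formed) = 5099 kJ
  ΔH_A = 5327 − 5099 = +228 kJ
Reaction B:
  Bonds broken (reactants):
    O–H: 4 × 454 = 1816
    O–O: 2 × 142 = 284
    Σ(broken) = 2100 kJ
  Bonds formed (products):
    O–H: 4 × 454 = 1816
    O=O: 1 × 482 = 482
    Σ(formed) = 2298 kJ
  ΔH_B = 2100 − 2298 = −198 kJ
ΔH_A − ΔH_B = +426 kJ, so reaction B has the more negative ΔH; |ΔH_A − ΔH_B| = 426 kJ.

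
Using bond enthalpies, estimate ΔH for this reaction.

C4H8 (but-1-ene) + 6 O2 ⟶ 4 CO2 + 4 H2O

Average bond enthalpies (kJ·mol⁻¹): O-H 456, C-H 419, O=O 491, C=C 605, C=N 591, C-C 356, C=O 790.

Bonds broken (reactants):
  C-C: 2 × 356 = 712
  C-H: 8 × 419 = 3352
  C=C: 1 × 605 = 605
  O=O: 6 × 491 = 2946
  Σ(broken) = 7615 kJ
Bonds formed (products):
  C=O: 8 × 790 = 6320
  O-H: 8 × 456 = 3648
  Σ(formed) = 9968 kJ
ΔH = Σ(broken) − Σ(formed) = 7615 − 9968 = −2353 kJ

ΔH ≈ −2353 kJ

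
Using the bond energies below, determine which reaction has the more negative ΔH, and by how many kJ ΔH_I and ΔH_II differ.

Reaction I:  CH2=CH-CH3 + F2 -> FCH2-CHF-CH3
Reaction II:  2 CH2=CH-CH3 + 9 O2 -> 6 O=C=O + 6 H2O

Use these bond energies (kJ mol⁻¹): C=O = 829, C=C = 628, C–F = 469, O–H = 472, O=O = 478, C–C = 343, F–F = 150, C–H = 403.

Reaction I:
  Bonds broken (reactants):
    C–C: 1 × 343 = 343
    C–H: 6 × 403 = 2418
    C=C: 1 × 628 = 628
    F–F: 1 × 150 = 150
    Σ(broken) = 3539 kJ
  Bonds formed (products):
    C–C: 2 × 343 = 686
    C–F: 2 × 469 = 938
    C–H: 6 × 403 = 2418
    Σ(formed) = 4042 kJ
  ΔH_I = 3539 − 4042 = −503 kJ
Reaction II:
  Bonds broken (reactants):
    C–C: 2 × 343 = 686
    C–H: 12 × 403 = 4836
    C=C: 2 × 628 = 1256
    O=O: 9 × 478 = 4302
    Σ(broken) = 11080 kJ
  Bonds formed (products):
    C=O: 12 × 829 = 9948
    O–H: 12 × 472 = 5664
    Σ(formed) = 15612 kJ
  ΔH_II = 11080 − 15612 = −4532 kJ
ΔH_I − ΔH_II = +4029 kJ, so reaction II has the more negative ΔH; |ΔH_I − ΔH_II| = 4029 kJ.

Reaction II, by 4029 kJ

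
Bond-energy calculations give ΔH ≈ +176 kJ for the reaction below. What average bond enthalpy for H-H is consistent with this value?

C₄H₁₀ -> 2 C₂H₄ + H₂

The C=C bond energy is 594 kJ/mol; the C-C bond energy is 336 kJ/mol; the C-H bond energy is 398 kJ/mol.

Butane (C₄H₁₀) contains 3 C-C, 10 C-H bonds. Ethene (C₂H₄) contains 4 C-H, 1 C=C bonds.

Let D be the H-H bond energy.
Σ(broken) = 3×336 + 10×398 = 4988
Σ(formed) = 8×398 + 2×594 + 1×D = 4372 + D
ΔH = Σ(broken) − Σ(formed) = (4988) − (4372 + D) = +616 − D
Setting this equal to +176 kJ gives D = 440 kJ/mol.

D(H-H) ≈ 440 kJ/mol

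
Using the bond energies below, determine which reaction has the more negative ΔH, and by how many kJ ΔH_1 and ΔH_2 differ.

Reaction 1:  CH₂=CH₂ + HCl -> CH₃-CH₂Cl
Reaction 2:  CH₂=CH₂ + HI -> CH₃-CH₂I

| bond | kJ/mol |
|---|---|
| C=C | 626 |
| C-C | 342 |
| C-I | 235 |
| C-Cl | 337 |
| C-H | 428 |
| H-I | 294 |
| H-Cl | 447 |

Reaction 2, by 51 kJ

Reaction 1:
  Bonds broken (reactants):
    C-H: 4 × 428 = 1712
    C=C: 1 × 626 = 626
    H-Cl: 1 × 447 = 447
    Σ(broken) = 2785 kJ
  Bonds formed (products):
    C-C: 1 × 342 = 342
    C-Cl: 1 × 337 = 337
    C-H: 5 × 428 = 2140
    Σ(formed) = 2819 kJ
  ΔH_1 = 2785 − 2819 = −34 kJ
Reaction 2:
  Bonds broken (reactants):
    C-H: 4 × 428 = 1712
    C=C: 1 × 626 = 626
    H-I: 1 × 294 = 294
    Σ(broken) = 2632 kJ
  Bonds formed (products):
    C-C: 1 × 342 = 342
    C-H: 5 × 428 = 2140
    C-I: 1 × 235 = 235
    Σ(formed) = 2717 kJ
  ΔH_2 = 2632 − 2717 = −85 kJ
ΔH_1 − ΔH_2 = +51 kJ, so reaction 2 has the more negative ΔH; |ΔH_1 − ΔH_2| = 51 kJ.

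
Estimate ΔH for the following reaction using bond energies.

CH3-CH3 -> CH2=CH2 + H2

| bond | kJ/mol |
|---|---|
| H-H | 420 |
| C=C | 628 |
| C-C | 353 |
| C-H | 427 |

Bonds broken (reactants):
  C-C: 1 × 353 = 353
  C-H: 6 × 427 = 2562
  Σ(broken) = 2915 kJ
Bonds formed (products):
  C-H: 4 × 427 = 1708
  C=C: 1 × 628 = 628
  H-H: 1 × 420 = 420
  Σ(formed) = 2756 kJ
ΔH = Σ(broken) − Σ(formed) = 2915 − 2756 = +159 kJ

ΔH ≈ +159 kJ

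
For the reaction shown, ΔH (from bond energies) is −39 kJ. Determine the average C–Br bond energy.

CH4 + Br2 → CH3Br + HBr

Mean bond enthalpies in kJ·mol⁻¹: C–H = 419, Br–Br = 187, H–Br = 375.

Let D be the C–Br bond energy.
Σ(broken) = 1×187 + 4×419 = 1863
Σ(formed) = 1×D + 3×419 + 1×375 = 1632 + D
ΔH = Σ(broken) − Σ(formed) = (1863) − (1632 + D) = +231 − D
Setting this equal to −39 kJ gives D = 270 kJ/mol.

D(C–Br) ≈ 270 kJ/mol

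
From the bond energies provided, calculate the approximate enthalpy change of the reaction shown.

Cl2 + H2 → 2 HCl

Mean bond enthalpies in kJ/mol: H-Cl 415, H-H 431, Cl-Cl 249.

Bonds broken (reactants):
  Cl-Cl: 1 × 249 = 249
  H-H: 1 × 431 = 431
  Σ(broken) = 680 kJ
Bonds formed (products):
  H-Cl: 2 × 415 = 830
  Σ(formed) = 830 kJ
ΔH = Σ(broken) − Σ(formed) = 680 − 830 = −150 kJ

ΔH ≈ −150 kJ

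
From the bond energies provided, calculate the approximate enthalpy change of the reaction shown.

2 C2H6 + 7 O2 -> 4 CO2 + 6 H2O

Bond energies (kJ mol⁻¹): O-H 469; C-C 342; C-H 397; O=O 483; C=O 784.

ΔH ≈ −3071 kJ

Bonds broken (reactants):
  C-C: 2 × 342 = 684
  C-H: 12 × 397 = 4764
  O=O: 7 × 483 = 3381
  Σ(broken) = 8829 kJ
Bonds formed (products):
  C=O: 8 × 784 = 6272
  O-H: 12 × 469 = 5628
  Σ(formed) = 11900 kJ
ΔH = Σ(broken) − Σ(formed) = 8829 − 11900 = −3071 kJ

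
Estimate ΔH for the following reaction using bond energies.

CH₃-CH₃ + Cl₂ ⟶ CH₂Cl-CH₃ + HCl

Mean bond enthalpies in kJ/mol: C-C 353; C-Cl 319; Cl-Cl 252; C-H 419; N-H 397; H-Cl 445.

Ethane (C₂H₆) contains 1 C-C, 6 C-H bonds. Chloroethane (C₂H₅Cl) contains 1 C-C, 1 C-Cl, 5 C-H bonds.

Bonds broken (reactants):
  C-C: 1 × 353 = 353
  C-H: 6 × 419 = 2514
  Cl-Cl: 1 × 252 = 252
  Σ(broken) = 3119 kJ
Bonds formed (products):
  C-C: 1 × 353 = 353
  C-Cl: 1 × 319 = 319
  C-H: 5 × 419 = 2095
  H-Cl: 1 × 445 = 445
  Σ(formed) = 3212 kJ
ΔH = Σ(broken) − Σ(formed) = 3119 − 3212 = −93 kJ

ΔH ≈ −93 kJ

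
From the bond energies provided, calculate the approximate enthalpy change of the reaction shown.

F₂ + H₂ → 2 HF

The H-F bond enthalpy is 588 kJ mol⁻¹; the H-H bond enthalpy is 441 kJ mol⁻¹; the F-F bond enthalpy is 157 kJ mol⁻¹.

ΔH ≈ −578 kJ

Bonds broken (reactants):
  F-F: 1 × 157 = 157
  H-H: 1 × 441 = 441
  Σ(broken) = 598 kJ
Bonds formed (products):
  H-F: 2 × 588 = 1176
  Σ(formed) = 1176 kJ
ΔH = Σ(broken) − Σ(formed) = 598 − 1176 = −578 kJ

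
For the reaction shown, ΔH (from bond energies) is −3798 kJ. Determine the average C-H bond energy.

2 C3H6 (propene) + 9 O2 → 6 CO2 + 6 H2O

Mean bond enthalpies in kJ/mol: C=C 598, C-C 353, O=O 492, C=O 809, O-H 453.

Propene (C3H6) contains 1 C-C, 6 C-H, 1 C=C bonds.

D(C-H) ≈ 418 kJ/mol

Let D be the C-H bond energy.
Σ(broken) = 2×353 + 12×D + 2×598 + 9×492 = 6330 + 12D
Σ(formed) = 12×809 + 12×453 = 15144
ΔH = Σ(broken) − Σ(formed) = (6330 + 12D) − (15144) = −8814 + 12D
Setting this equal to −3798 kJ gives 12D = 5016, so D = 418 kJ/mol.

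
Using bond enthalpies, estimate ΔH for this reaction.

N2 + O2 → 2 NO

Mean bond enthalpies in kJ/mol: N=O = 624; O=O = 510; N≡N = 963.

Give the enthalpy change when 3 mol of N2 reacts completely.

ΔH = +675 kJ

Bonds broken (reactants):
  N≡N: 1 × 963 = 963
  O=O: 1 × 510 = 510
  Σ(broken) = 1473 kJ
Bonds formed (products):
  N=O: 2 × 624 = 1248
  Σ(formed) = 1248 kJ
ΔH = Σ(broken) − Σ(formed) = 1473 − 1248 = +225 kJ
For 3× the reaction as written: 3 × (+225) = +675 kJ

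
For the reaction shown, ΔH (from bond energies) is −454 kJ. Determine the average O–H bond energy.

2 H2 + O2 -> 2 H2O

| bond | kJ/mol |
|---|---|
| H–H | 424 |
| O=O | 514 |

D(O–H) ≈ 454 kJ/mol

Let D be the O–H bond energy.
Σ(broken) = 2×424 + 1×514 = 1362
Σ(formed) = 4×D = 4D
ΔH = Σ(broken) − Σ(formed) = (1362) − (4D) = +1362 − 4D
Setting this equal to −454 kJ gives 4D = 1816, so D = 454 kJ/mol.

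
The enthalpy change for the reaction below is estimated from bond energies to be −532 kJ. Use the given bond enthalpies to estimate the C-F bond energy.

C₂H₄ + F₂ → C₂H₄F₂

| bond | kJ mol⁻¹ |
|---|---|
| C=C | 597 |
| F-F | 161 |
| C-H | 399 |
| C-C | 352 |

Let D be the C-F bond energy.
Σ(broken) = 4×399 + 1×597 + 1×161 = 2354
Σ(formed) = 1×352 + 2×D + 4×399 = 1948 + 2D
ΔH = Σ(broken) − Σ(formed) = (2354) − (1948 + 2D) = +406 − 2D
Setting this equal to −532 kJ gives 2D = 938, so D = 469 kJ/mol.

D(C-F) ≈ 469 kJ/mol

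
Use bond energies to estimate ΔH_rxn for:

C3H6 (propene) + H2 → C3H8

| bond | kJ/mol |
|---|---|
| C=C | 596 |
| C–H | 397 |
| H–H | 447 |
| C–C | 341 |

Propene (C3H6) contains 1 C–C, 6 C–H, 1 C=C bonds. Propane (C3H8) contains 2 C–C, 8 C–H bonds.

Bonds broken (reactants):
  C–C: 1 × 341 = 341
  C–H: 6 × 397 = 2382
  C=C: 1 × 596 = 596
  H–H: 1 × 447 = 447
  Σ(broken) = 3766 kJ
Bonds formed (products):
  C–C: 2 × 341 = 682
  C–H: 8 × 397 = 3176
  Σ(formed) = 3858 kJ
ΔH = Σ(broken) − Σ(formed) = 3766 − 3858 = −92 kJ

ΔH ≈ −92 kJ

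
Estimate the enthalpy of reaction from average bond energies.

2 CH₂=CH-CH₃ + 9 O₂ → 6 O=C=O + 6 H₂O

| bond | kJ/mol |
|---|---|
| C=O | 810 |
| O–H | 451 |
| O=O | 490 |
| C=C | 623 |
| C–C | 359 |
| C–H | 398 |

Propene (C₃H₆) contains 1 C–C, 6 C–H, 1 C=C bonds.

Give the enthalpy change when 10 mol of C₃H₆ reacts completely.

ΔH = −19910 kJ

Bonds broken (reactants):
  C–C: 2 × 359 = 718
  C–H: 12 × 398 = 4776
  C=C: 2 × 623 = 1246
  O=O: 9 × 490 = 4410
  Σ(broken) = 11150 kJ
Bonds formed (products):
  C=O: 12 × 810 = 9720
  O–H: 12 × 451 = 5412
  Σ(formed) = 15132 kJ
ΔH = Σ(broken) − Σ(formed) = 11150 − 15132 = −3982 kJ
For 5× the reaction as written: 5 × (−3982) = −19910 kJ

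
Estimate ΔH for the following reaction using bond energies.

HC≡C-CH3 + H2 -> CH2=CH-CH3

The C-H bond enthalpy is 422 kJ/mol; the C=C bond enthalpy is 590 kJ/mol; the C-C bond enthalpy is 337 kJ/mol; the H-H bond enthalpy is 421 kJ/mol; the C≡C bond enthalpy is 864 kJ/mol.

Bonds broken (reactants):
  C≡C: 1 × 864 = 864
  C-C: 1 × 337 = 337
  C-H: 4 × 422 = 1688
  H-H: 1 × 421 = 421
  Σ(broken) = 3310 kJ
Bonds formed (products):
  C-C: 1 × 337 = 337
  C-H: 6 × 422 = 2532
  C=C: 1 × 590 = 590
  Σ(formed) = 3459 kJ
ΔH = Σ(broken) − Σ(formed) = 3310 − 3459 = −149 kJ

ΔH ≈ −149 kJ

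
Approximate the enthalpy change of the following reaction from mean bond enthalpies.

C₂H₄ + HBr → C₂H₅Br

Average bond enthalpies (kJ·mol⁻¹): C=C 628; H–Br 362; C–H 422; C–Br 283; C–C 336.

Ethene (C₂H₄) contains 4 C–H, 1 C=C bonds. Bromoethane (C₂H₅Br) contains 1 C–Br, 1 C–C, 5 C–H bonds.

Bonds broken (reactants):
  C–H: 4 × 422 = 1688
  C=C: 1 × 628 = 628
  H–Br: 1 × 362 = 362
  Σ(broken) = 2678 kJ
Bonds formed (products):
  C–Br: 1 × 283 = 283
  C–C: 1 × 336 = 336
  C–H: 5 × 422 = 2110
  Σ(formed) = 2729 kJ
ΔH = Σ(broken) − Σ(formed) = 2678 − 2729 = −51 kJ

ΔH ≈ −51 kJ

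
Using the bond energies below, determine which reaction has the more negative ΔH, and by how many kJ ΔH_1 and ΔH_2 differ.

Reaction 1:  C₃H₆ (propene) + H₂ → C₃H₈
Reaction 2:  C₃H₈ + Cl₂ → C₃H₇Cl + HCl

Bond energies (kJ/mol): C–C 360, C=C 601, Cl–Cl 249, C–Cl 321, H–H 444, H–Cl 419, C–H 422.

Reaction 1:
  Bonds broken (reactants):
    C–C: 1 × 360 = 360
    C–H: 6 × 422 = 2532
    C=C: 1 × 601 = 601
    H–H: 1 × 444 = 444
    Σ(broken) = 3937 kJ
  Bonds formed (products):
    C–C: 2 × 360 = 720
    C–H: 8 × 422 = 3376
    Σ(formed) = 4096 kJ
  ΔH_1 = 3937 − 4096 = −159 kJ
Reaction 2:
  Bonds broken (reactants):
    C–C: 2 × 360 = 720
    C–H: 8 × 422 = 3376
    Cl–Cl: 1 × 249 = 249
    Σ(broken) = 4345 kJ
  Bonds formed (products):
    C–C: 2 × 360 = 720
    C–Cl: 1 × 321 = 321
    C–H: 7 × 422 = 2954
    H–Cl: 1 × 419 = 419
    Σ(formed) = 4414 kJ
  ΔH_2 = 4345 − 4414 = −69 kJ
ΔH_1 − ΔH_2 = −90 kJ, so reaction 1 has the more negative ΔH; |ΔH_1 − ΔH_2| = 90 kJ.

Reaction 1, by 90 kJ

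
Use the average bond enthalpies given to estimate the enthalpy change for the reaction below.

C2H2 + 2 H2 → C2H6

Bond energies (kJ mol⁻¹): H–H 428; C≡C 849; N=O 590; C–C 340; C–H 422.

Bonds broken (reactants):
  C≡C: 1 × 849 = 849
  C–H: 2 × 422 = 844
  H–H: 2 × 428 = 856
  Σ(broken) = 2549 kJ
Bonds formed (products):
  C–C: 1 × 340 = 340
  C–H: 6 × 422 = 2532
  Σ(formed) = 2872 kJ
ΔH = Σ(broken) − Σ(formed) = 2549 − 2872 = −323 kJ

ΔH ≈ −323 kJ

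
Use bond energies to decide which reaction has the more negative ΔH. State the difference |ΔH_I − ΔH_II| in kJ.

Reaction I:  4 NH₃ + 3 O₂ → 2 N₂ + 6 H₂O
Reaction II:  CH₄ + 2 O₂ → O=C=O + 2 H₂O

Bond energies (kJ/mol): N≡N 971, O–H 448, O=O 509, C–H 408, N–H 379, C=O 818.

Reaction I, by 465 kJ

Reaction I:
  Bonds broken (reactants):
    N–H: 12 × 379 = 4548
    O=O: 3 × 509 = 1527
    Σ(broken) = 6075 kJ
  Bonds formed (products):
    N≡N: 2 × 971 = 1942
    O–H: 12 × 448 = 5376
    Σ(formed) = 7318 kJ
  ΔH_I = 6075 − 7318 = −1243 kJ
Reaction II:
  Bonds broken (reactants):
    C–H: 4 × 408 = 1632
    O=O: 2 × 509 = 1018
    Σ(broken) = 2650 kJ
  Bonds formed (products):
    C=O: 2 × 818 = 1636
    O–H: 4 × 448 = 1792
    Σ(formed) = 3428 kJ
  ΔH_II = 2650 − 3428 = −778 kJ
ΔH_I − ΔH_II = −465 kJ, so reaction I has the more negative ΔH; |ΔH_I − ΔH_II| = 465 kJ.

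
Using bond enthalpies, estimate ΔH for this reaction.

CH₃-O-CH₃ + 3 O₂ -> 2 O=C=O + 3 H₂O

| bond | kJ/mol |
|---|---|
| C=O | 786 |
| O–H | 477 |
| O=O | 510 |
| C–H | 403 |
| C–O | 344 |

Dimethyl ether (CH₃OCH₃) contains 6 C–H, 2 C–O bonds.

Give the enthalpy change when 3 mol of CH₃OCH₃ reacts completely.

ΔH = −4110 kJ

Bonds broken (reactants):
  C–H: 6 × 403 = 2418
  C–O: 2 × 344 = 688
  O=O: 3 × 510 = 1530
  Σ(broken) = 4636 kJ
Bonds formed (products):
  C=O: 4 × 786 = 3144
  O–H: 6 × 477 = 2862
  Σ(formed) = 6006 kJ
ΔH = Σ(broken) − Σ(formed) = 4636 − 6006 = −1370 kJ
For 3× the reaction as written: 3 × (−1370) = −4110 kJ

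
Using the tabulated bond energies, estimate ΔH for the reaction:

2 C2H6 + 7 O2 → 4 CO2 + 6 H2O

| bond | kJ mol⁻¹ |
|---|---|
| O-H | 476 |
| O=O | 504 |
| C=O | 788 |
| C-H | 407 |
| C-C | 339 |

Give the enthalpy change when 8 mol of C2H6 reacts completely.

ΔH = −11704 kJ

Bonds broken (reactants):
  C-C: 2 × 339 = 678
  C-H: 12 × 407 = 4884
  O=O: 7 × 504 = 3528
  Σ(broken) = 9090 kJ
Bonds formed (products):
  C=O: 8 × 788 = 6304
  O-H: 12 × 476 = 5712
  Σ(formed) = 12016 kJ
ΔH = Σ(broken) − Σ(formed) = 9090 − 12016 = −2926 kJ
For 4× the reaction as written: 4 × (−2926) = −11704 kJ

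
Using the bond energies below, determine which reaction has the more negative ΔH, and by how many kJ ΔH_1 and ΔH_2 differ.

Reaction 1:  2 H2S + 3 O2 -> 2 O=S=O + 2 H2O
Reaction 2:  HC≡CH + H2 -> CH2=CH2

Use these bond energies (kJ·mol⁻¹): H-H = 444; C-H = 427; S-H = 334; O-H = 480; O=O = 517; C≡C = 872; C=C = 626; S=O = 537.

Reaction 1:
  Bonds broken (reactants):
    O=O: 3 × 517 = 1551
    S-H: 4 × 334 = 1336
    Σ(broken) = 2887 kJ
  Bonds formed (products):
    O-H: 4 × 480 = 1920
    S=O: 4 × 537 = 2148
    Σ(formed) = 4068 kJ
  ΔH_1 = 2887 − 4068 = −1181 kJ
Reaction 2:
  Bonds broken (reactants):
    C≡C: 1 × 872 = 872
    C-H: 2 × 427 = 854
    H-H: 1 × 444 = 444
    Σ(broken) = 2170 kJ
  Bonds formed (products):
    C-H: 4 × 427 = 1708
    C=C: 1 × 626 = 626
    Σ(formed) = 2334 kJ
  ΔH_2 = 2170 − 2334 = −164 kJ
ΔH_1 − ΔH_2 = −1017 kJ, so reaction 1 has the more negative ΔH; |ΔH_1 − ΔH_2| = 1017 kJ.

Reaction 1, by 1017 kJ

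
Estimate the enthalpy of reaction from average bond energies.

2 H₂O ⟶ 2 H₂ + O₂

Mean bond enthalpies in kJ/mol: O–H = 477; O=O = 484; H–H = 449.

ΔH ≈ +526 kJ

Bonds broken (reactants):
  O–H: 4 × 477 = 1908
  Σ(broken) = 1908 kJ
Bonds formed (products):
  H–H: 2 × 449 = 898
  O=O: 1 × 484 = 484
  Σ(formed) = 1382 kJ
ΔH = Σ(broken) − Σ(formed) = 1908 − 1382 = +526 kJ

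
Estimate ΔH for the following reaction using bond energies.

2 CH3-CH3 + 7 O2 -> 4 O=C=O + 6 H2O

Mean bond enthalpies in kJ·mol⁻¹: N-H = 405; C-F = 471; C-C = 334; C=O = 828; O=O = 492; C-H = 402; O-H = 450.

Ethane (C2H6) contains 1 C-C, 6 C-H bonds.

Bonds broken (reactants):
  C-C: 2 × 334 = 668
  C-H: 12 × 402 = 4824
  O=O: 7 × 492 = 3444
  Σ(broken) = 8936 kJ
Bonds formed (products):
  C=O: 8 × 828 = 6624
  O-H: 12 × 450 = 5400
  Σ(formed) = 12024 kJ
ΔH = Σ(broken) − Σ(formed) = 8936 − 12024 = −3088 kJ

ΔH ≈ −3088 kJ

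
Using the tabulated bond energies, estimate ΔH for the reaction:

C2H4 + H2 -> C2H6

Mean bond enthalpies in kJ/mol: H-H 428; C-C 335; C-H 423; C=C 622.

ΔH ≈ −131 kJ

Bonds broken (reactants):
  C-H: 4 × 423 = 1692
  C=C: 1 × 622 = 622
  H-H: 1 × 428 = 428
  Σ(broken) = 2742 kJ
Bonds formed (products):
  C-C: 1 × 335 = 335
  C-H: 6 × 423 = 2538
  Σ(formed) = 2873 kJ
ΔH = Σ(broken) − Σ(formed) = 2742 − 2873 = −131 kJ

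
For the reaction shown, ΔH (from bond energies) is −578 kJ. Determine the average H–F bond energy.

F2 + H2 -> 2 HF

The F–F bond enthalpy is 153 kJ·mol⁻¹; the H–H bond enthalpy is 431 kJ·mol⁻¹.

D(H–F) ≈ 581 kJ/mol

Let D be the H–F bond energy.
Σ(broken) = 1×153 + 1×431 = 584
Σ(formed) = 2×D = 2D
ΔH = Σ(broken) − Σ(formed) = (584) − (2D) = +584 − 2D
Setting this equal to −578 kJ gives 2D = 1162, so D = 581 kJ/mol.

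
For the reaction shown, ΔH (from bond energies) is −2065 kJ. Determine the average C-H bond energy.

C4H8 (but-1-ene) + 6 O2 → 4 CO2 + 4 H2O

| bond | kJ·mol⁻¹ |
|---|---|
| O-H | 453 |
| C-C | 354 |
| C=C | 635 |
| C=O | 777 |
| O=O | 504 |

D(C-H) ≈ 426 kJ/mol

Let D be the C-H bond energy.
Σ(broken) = 2×354 + 8×D + 1×635 + 6×504 = 4367 + 8D
Σ(formed) = 8×777 + 8×453 = 9840
ΔH = Σ(broken) − Σ(formed) = (4367 + 8D) − (9840) = −5473 + 8D
Setting this equal to −2065 kJ gives 8D = 3408, so D = 426 kJ/mol.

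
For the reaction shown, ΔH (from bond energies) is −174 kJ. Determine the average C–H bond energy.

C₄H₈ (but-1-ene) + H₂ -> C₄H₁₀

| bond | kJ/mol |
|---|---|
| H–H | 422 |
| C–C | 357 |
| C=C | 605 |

D(C–H) ≈ 422 kJ/mol

Let D be the C–H bond energy.
Σ(broken) = 2×357 + 8×D + 1×605 + 1×422 = 1741 + 8D
Σ(formed) = 3×357 + 10×D = 1071 + 10D
ΔH = Σ(broken) − Σ(formed) = (1741 + 8D) − (1071 + 10D) = +670 − 2D
Setting this equal to −174 kJ gives 2D = 844, so D = 422 kJ/mol.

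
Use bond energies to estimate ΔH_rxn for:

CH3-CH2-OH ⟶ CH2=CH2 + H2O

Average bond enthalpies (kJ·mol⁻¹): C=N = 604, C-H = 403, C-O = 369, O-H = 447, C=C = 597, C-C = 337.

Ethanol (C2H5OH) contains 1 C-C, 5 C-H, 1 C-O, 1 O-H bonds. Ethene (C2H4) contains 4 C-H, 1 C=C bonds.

Bonds broken (reactants):
  C-C: 1 × 337 = 337
  C-H: 5 × 403 = 2015
  C-O: 1 × 369 = 369
  O-H: 1 × 447 = 447
  Σ(broken) = 3168 kJ
Bonds formed (products):
  C-H: 4 × 403 = 1612
  C=C: 1 × 597 = 597
  O-H: 2 × 447 = 894
  Σ(formed) = 3103 kJ
ΔH = Σ(broken) − Σ(formed) = 3168 − 3103 = +65 kJ

ΔH ≈ +65 kJ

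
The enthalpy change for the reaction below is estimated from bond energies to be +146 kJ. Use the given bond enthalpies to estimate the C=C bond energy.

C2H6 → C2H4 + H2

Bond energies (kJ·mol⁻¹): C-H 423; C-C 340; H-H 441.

Let D be the C=C bond energy.
Σ(broken) = 1×340 + 6×423 = 2878
Σ(formed) = 4×423 + 1×D + 1×441 = 2133 + D
ΔH = Σ(broken) − Σ(formed) = (2878) − (2133 + D) = +745 − D
Setting this equal to +146 kJ gives D = 599 kJ/mol.

D(C=C) ≈ 599 kJ/mol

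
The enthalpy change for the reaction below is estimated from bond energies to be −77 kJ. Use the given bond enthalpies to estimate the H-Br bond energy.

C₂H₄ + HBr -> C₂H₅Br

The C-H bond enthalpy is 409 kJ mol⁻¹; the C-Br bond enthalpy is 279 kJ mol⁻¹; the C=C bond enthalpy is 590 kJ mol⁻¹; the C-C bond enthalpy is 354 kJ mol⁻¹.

D(H-Br) ≈ 375 kJ/mol

Let D be the H-Br bond energy.
Σ(broken) = 4×409 + 1×590 + 1×D = 2226 + D
Σ(formed) = 1×279 + 1×354 + 5×409 = 2678
ΔH = Σ(broken) − Σ(formed) = (2226 + D) − (2678) = −452 + D
Setting this equal to −77 kJ gives D = 375 kJ/mol.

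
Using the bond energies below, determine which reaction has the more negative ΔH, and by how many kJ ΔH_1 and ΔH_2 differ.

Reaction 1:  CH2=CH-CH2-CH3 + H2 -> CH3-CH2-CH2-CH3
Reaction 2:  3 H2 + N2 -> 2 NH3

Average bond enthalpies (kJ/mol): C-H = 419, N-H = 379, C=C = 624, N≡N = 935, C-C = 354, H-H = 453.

Reaction 1:
  Bonds broken (reactants):
    C-C: 2 × 354 = 708
    C-H: 8 × 419 = 3352
    C=C: 1 × 624 = 624
    H-H: 1 × 453 = 453
    Σ(broken) = 5137 kJ
  Bonds formed (products):
    C-C: 3 × 354 = 1062
    C-H: 10 × 419 = 4190
    Σ(formed) = 5252 kJ
  ΔH_1 = 5137 − 5252 = −115 kJ
Reaction 2:
  Bonds broken (reactants):
    H-H: 3 × 453 = 1359
    N≡N: 1 × 935 = 935
    Σ(broken) = 2294 kJ
  Bonds formed (products):
    N-H: 6 × 379 = 2274
    Σ(formed) = 2274 kJ
  ΔH_2 = 2294 − 2274 = +20 kJ
ΔH_1 − ΔH_2 = −135 kJ, so reaction 1 has the more negative ΔH; |ΔH_1 − ΔH_2| = 135 kJ.

Reaction 1, by 135 kJ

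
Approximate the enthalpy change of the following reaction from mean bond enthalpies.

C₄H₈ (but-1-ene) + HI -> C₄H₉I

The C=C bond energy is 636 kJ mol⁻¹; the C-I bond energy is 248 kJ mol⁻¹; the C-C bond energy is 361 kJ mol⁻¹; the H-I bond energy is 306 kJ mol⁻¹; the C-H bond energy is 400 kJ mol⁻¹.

Bonds broken (reactants):
  C-C: 2 × 361 = 722
  C-H: 8 × 400 = 3200
  C=C: 1 × 636 = 636
  H-I: 1 × 306 = 306
  Σ(broken) = 4864 kJ
Bonds formed (products):
  C-C: 3 × 361 = 1083
  C-H: 9 × 400 = 3600
  C-I: 1 × 248 = 248
  Σ(formed) = 4931 kJ
ΔH = Σ(broken) − Σ(formed) = 4864 − 4931 = −67 kJ

ΔH ≈ −67 kJ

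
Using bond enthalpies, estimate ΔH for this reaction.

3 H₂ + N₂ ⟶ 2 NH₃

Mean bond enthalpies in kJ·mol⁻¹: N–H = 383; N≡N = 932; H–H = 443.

ΔH ≈ −37 kJ

Bonds broken (reactants):
  H–H: 3 × 443 = 1329
  N≡N: 1 × 932 = 932
  Σ(broken) = 2261 kJ
Bonds formed (products):
  N–H: 6 × 383 = 2298
  Σ(formed) = 2298 kJ
ΔH = Σ(broken) − Σ(formed) = 2261 − 2298 = −37 kJ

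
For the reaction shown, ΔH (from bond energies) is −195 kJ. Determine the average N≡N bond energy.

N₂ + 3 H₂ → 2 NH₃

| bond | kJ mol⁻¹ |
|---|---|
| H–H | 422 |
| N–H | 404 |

Let D be the N≡N bond energy.
Σ(broken) = 3×422 + 1×D = 1266 + D
Σ(formed) = 6×404 = 2424
ΔH = Σ(broken) − Σ(formed) = (1266 + D) − (2424) = −1158 + D
Setting this equal to −195 kJ gives D = 963 kJ/mol.

D(N≡N) ≈ 963 kJ/mol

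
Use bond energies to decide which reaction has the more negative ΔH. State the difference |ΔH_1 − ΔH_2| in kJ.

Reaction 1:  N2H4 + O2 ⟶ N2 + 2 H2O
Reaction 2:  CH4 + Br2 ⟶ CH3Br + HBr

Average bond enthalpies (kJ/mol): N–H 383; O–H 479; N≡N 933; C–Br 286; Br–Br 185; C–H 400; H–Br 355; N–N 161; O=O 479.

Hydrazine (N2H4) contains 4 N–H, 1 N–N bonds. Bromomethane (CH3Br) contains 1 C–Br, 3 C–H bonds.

Reaction 1, by 621 kJ

Reaction 1:
  Bonds broken (reactants):
    N–H: 4 × 383 = 1532
    N–N: 1 × 161 = 161
    O=O: 1 × 479 = 479
    Σ(broken) = 2172 kJ
  Bonds formed (products):
    N≡N: 1 × 933 = 933
    O–H: 4 × 479 = 1916
    Σ(formed) = 2849 kJ
  ΔH_1 = 2172 − 2849 = −677 kJ
Reaction 2:
  Bonds broken (reactants):
    Br–Br: 1 × 185 = 185
    C–H: 4 × 400 = 1600
    Σ(broken) = 1785 kJ
  Bonds formed (products):
    C–Br: 1 × 286 = 286
    C–H: 3 × 400 = 1200
    H–Br: 1 × 355 = 355
    Σ(formed) = 1841 kJ
  ΔH_2 = 1785 − 1841 = −56 kJ
ΔH_1 − ΔH_2 = −621 kJ, so reaction 1 has the more negative ΔH; |ΔH_1 − ΔH_2| = 621 kJ.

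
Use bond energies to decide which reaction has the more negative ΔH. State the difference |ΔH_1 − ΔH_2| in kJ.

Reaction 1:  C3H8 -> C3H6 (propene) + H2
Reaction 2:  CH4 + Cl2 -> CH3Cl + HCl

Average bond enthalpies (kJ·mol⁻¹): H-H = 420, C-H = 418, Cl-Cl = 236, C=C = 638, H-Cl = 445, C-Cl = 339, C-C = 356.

Reaction 1:
  Bonds broken (reactants):
    C-C: 2 × 356 = 712
    C-H: 8 × 418 = 3344
    Σ(broken) = 4056 kJ
  Bonds formed (products):
    C-C: 1 × 356 = 356
    C-H: 6 × 418 = 2508
    C=C: 1 × 638 = 638
    H-H: 1 × 420 = 420
    Σ(formed) = 3922 kJ
  ΔH_1 = 4056 − 3922 = +134 kJ
Reaction 2:
  Bonds broken (reactants):
    C-H: 4 × 418 = 1672
    Cl-Cl: 1 × 236 = 236
    Σ(broken) = 1908 kJ
  Bonds formed (products):
    C-Cl: 1 × 339 = 339
    C-H: 3 × 418 = 1254
    H-Cl: 1 × 445 = 445
    Σ(formed) = 2038 kJ
  ΔH_2 = 1908 − 2038 = −130 kJ
ΔH_1 − ΔH_2 = +264 kJ, so reaction 2 has the more negative ΔH; |ΔH_1 − ΔH_2| = 264 kJ.

Reaction 2, by 264 kJ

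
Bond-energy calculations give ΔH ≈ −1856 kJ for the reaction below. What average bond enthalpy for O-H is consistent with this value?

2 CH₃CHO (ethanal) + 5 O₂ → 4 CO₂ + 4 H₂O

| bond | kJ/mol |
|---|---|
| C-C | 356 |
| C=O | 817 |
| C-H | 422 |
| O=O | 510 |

D(O-H) ≈ 449 kJ/mol

Let D be the O-H bond energy.
Σ(broken) = 2×356 + 8×422 + 2×817 + 5×510 = 8272
Σ(formed) = 8×817 + 8×D = 6536 + 8D
ΔH = Σ(broken) − Σ(formed) = (8272) − (6536 + 8D) = +1736 − 8D
Setting this equal to −1856 kJ gives 8D = 3592, so D = 449 kJ/mol.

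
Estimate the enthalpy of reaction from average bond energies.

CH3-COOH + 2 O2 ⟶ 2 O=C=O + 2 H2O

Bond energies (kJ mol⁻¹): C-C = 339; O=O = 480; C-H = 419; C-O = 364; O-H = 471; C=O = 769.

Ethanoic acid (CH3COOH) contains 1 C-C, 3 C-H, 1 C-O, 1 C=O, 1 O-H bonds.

ΔH ≈ −800 kJ

Bonds broken (reactants):
  C-C: 1 × 339 = 339
  C-H: 3 × 419 = 1257
  C-O: 1 × 364 = 364
  C=O: 1 × 769 = 769
  O-H: 1 × 471 = 471
  O=O: 2 × 480 = 960
  Σ(broken) = 4160 kJ
Bonds formed (products):
  C=O: 4 × 769 = 3076
  O-H: 4 × 471 = 1884
  Σ(formed) = 4960 kJ
ΔH = Σ(broken) − Σ(formed) = 4160 − 4960 = −800 kJ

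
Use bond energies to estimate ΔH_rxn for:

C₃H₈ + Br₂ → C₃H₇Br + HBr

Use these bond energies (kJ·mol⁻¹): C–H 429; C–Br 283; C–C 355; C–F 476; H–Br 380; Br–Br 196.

Bonds broken (reactants):
  Br–Br: 1 × 196 = 196
  C–C: 2 × 355 = 710
  C–H: 8 × 429 = 3432
  Σ(broken) = 4338 kJ
Bonds formed (products):
  C–Br: 1 × 283 = 283
  C–C: 2 × 355 = 710
  C–H: 7 × 429 = 3003
  H–Br: 1 × 380 = 380
  Σ(formed) = 4376 kJ
ΔH = Σ(broken) − Σ(formed) = 4338 − 4376 = −38 kJ

ΔH ≈ −38 kJ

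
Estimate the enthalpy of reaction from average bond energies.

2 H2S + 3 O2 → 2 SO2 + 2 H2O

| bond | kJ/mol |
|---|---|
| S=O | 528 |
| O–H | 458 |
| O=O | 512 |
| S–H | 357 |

ΔH ≈ −980 kJ

Bonds broken (reactants):
  O=O: 3 × 512 = 1536
  S–H: 4 × 357 = 1428
  Σ(broken) = 2964 kJ
Bonds formed (products):
  O–H: 4 × 458 = 1832
  S=O: 4 × 528 = 2112
  Σ(formed) = 3944 kJ
ΔH = Σ(broken) − Σ(formed) = 2964 − 3944 = −980 kJ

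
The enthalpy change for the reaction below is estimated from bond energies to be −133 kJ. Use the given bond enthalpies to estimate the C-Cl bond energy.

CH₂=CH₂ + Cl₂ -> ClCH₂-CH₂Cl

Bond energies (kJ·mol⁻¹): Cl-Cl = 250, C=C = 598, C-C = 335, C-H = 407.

Let D be the C-Cl bond energy.
Σ(broken) = 4×407 + 1×598 + 1×250 = 2476
Σ(formed) = 1×335 + 2×D + 4×407 = 1963 + 2D
ΔH = Σ(broken) − Σ(formed) = (2476) − (1963 + 2D) = +513 − 2D
Setting this equal to −133 kJ gives 2D = 646, so D = 323 kJ/mol.

D(C-Cl) ≈ 323 kJ/mol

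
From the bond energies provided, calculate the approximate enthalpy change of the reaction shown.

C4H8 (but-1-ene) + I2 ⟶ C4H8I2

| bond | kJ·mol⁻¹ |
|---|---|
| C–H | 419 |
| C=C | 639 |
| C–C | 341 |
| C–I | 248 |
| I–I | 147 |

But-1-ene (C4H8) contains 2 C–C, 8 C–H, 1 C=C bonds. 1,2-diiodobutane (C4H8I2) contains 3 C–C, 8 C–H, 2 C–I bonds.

ΔH ≈ −51 kJ

Bonds broken (reactants):
  C–C: 2 × 341 = 682
  C–H: 8 × 419 = 3352
  C=C: 1 × 639 = 639
  I–I: 1 × 147 = 147
  Σ(broken) = 4820 kJ
Bonds formed (products):
  C–C: 3 × 341 = 1023
  C–H: 8 × 419 = 3352
  C–I: 2 × 248 = 496
  Σ(formed) = 4871 kJ
ΔH = Σ(broken) − Σ(formed) = 4820 − 4871 = −51 kJ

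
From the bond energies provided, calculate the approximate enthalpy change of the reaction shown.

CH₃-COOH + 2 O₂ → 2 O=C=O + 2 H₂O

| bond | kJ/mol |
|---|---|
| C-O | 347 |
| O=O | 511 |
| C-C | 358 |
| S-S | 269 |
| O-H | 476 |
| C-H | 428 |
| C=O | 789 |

Bonds broken (reactants):
  C-C: 1 × 358 = 358
  C-H: 3 × 428 = 1284
  C-O: 1 × 347 = 347
  C=O: 1 × 789 = 789
  O-H: 1 × 476 = 476
  O=O: 2 × 511 = 1022
  Σ(broken) = 4276 kJ
Bonds formed (products):
  C=O: 4 × 789 = 3156
  O-H: 4 × 476 = 1904
  Σ(formed) = 5060 kJ
ΔH = Σ(broken) − Σ(formed) = 4276 − 5060 = −784 kJ

ΔH ≈ −784 kJ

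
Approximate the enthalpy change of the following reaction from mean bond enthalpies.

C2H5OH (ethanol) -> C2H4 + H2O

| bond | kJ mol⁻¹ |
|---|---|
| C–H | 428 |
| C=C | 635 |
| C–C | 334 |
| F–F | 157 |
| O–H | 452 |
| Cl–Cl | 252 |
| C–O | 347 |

ΔH ≈ +22 kJ

Bonds broken (reactants):
  C–C: 1 × 334 = 334
  C–H: 5 × 428 = 2140
  C–O: 1 × 347 = 347
  O–H: 1 × 452 = 452
  Σ(broken) = 3273 kJ
Bonds formed (products):
  C–H: 4 × 428 = 1712
  C=C: 1 × 635 = 635
  O–H: 2 × 452 = 904
  Σ(formed) = 3251 kJ
ΔH = Σ(broken) − Σ(formed) = 3273 − 3251 = +22 kJ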